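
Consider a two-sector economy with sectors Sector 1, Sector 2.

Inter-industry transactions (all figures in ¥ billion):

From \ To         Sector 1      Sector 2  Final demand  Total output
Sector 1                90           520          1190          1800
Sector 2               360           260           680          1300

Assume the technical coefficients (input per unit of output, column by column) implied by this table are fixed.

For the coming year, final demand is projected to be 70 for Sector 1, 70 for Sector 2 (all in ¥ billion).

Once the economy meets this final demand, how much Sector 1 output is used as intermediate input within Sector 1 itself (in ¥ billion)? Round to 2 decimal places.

Technical coefficients a_ij = z_ij / X_j:
  a_11 = 90/1800 = 0.05, a_21 = 360/1800 = 0.20
  a_12 = 520/1300 = 0.40, a_22 = 260/1300 = 0.20
I − A =
  [   0.95    -0.40]
  [  -0.20     0.80]
det(I−A) = (0.95)(0.80) − (-0.40)(-0.20) = 0.6800
adj(I−A) = [[0.80, 0.40], [0.20, 0.95]]
(I − A)⁻¹ = adj(I−A) / det(I−A) ≈
  [   1.1765     0.5882]
  [   0.2941     1.3971]
First solve x = (I − A)⁻¹ d = adj(I−A)·d / det(I−A); in particular x_1 = (0.80·70 + 0.40·70) / 0.6800 = 84.00 / 0.6800 ≈ 123.5294.
Intermediate flow from 1 to 1: z_11 = a_11 · x_1 = 0.05 × 84.00 / 0.6800 = 4.20 / 0.6800 ≈ 6.18.

z_11 = 6.18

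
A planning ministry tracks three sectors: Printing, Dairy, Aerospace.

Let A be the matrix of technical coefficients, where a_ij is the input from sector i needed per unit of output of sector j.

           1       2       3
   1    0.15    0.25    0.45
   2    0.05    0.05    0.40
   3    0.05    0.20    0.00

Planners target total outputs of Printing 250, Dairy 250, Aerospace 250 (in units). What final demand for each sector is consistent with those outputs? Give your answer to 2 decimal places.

I − A =
  [   0.85    -0.25    -0.45]
  [  -0.05     0.95    -0.40]
  [  -0.05    -0.20     1.00]
d = (I − A) x:
  d_1 = (+0.85)·250 + (-0.25)·250 + (-0.45)·250 = 37.50
  d_2 = (-0.05)·250 + (+0.95)·250 + (-0.40)·250 = 125.00
  d_3 = (-0.05)·250 + (-0.20)·250 + (+1.00)·250 = 187.50

d_1 = 37.50, d_2 = 125.00, d_3 = 187.50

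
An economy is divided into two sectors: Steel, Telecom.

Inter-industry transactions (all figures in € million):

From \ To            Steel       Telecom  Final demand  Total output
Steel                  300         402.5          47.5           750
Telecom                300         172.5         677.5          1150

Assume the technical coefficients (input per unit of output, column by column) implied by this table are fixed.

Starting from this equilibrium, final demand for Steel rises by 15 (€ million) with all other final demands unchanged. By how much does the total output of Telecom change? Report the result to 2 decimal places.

Δx_2 = 16.22

Technical coefficients a_ij = z_ij / X_j:
  a_11 = 300/750 = 0.40, a_21 = 300/750 = 0.40
  a_12 = 402.5/1150 = 0.35, a_22 = 172.5/1150 = 0.15
I − A =
  [   0.60    -0.35]
  [  -0.40     0.85]
det(I−A) = (0.60)(0.85) − (-0.35)(-0.40) = 0.3700
adj(I−A) = [[0.85, 0.35], [0.40, 0.60]]
(I − A)⁻¹ = adj(I−A) / det(I−A) ≈
  [   2.2973     0.9459]
  [   1.0811     1.6216]
Δx = (I − A)⁻¹ Δd with Δd having +15 in the Steel component and 0 elsewhere.
So Δx_2 = L_21 · (+15), where L_21 = adj(I−A)_21 / det(I−A) = 0.40 / 0.3700.
Δx_2 = 0.40 × (+15) / 0.3700 = 6.00 / 0.3700 ≈ 16.22.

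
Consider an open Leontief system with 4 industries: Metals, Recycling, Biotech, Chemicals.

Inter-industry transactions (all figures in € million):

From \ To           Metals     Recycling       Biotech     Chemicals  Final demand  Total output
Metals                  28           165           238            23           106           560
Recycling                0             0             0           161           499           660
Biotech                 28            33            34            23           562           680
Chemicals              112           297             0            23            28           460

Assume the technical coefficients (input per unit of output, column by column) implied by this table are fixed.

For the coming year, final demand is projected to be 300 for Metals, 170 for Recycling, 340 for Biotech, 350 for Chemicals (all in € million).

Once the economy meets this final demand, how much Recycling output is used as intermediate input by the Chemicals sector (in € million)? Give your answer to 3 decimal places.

Technical coefficients a_ij = z_ij / X_j:
  a_11 = 28/560 = 0.05, a_21 = 0/560 = 0.00, a_31 = 28/560 = 0.05, a_41 = 112/560 = 0.20
  a_12 = 165/660 = 0.25, a_22 = 0/660 = 0.00, a_32 = 33/660 = 0.05, a_42 = 297/660 = 0.45
  a_13 = 238/680 = 0.35, a_23 = 0/680 = 0.00, a_33 = 34/680 = 0.05, a_43 = 0/680 = 0.00
  a_14 = 23/460 = 0.05, a_24 = 161/460 = 0.35, a_34 = 23/460 = 0.05, a_44 = 23/460 = 0.05
I − A =
  [   0.95    -0.25    -0.35    -0.05]
  [   0.00     1.00     0.00    -0.35]
  [  -0.05    -0.05     0.95    -0.05]
  [  -0.20    -0.45     0.00     0.95]
Compute the cofactors C_ij = (−1)^(i+j)·(3×3 minor ij) of I−A; the adjugate is their transpose:
adj(I−A) = Cᵀ =
  [ 0.752875   0.271500   0.277375   0.154250]
  [ 0.066500   0.827750   0.024500   0.309750]
  [ 0.053125   0.081500   0.725375   0.071000]
  [ 0.190000   0.449250   0.070000   0.885000]
det(I−A) = Σ_j (I−A)_1j·C_1j = (0.95)(0.752875) + (-0.25)(0.066500) + (-0.35)(0.053125) + (-0.05)(0.190000) = 0.6705125
(I − A)⁻¹ = adj(I−A) / det(I−A) ≈
  [   1.1228     0.4049     0.4137     0.2300]
  [   0.0992     1.2345     0.0365     0.4620]
  [   0.0792     0.1215     1.0818     0.1059]
  [   0.2834     0.6700     0.1044     1.3199]
First solve x = (I − A)⁻¹ d = adj(I−A)·d / det(I−A); in particular x_4 = (0.190000·300 + 0.449250·170 + 0.070000·340 + 0.885000·350) / 0.6705125 = 466.9225 / 0.6705125 ≈ 696.36659.
Intermediate flow from 2 to 4: z_24 = a_24 · x_4 = 0.35 × 466.9225 / 0.6705125 = 163.422875 / 0.6705125 ≈ 243.728.

z_24 = 243.728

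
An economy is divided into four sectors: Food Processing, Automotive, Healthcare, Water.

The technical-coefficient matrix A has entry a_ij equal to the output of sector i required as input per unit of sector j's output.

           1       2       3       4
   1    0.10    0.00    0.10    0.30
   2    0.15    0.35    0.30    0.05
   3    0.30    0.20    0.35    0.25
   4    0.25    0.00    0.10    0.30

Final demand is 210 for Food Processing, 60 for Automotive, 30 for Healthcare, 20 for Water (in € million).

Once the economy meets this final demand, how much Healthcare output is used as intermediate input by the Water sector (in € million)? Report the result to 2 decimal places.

I − A =
  [   0.90     0.00    -0.10    -0.30]
  [  -0.15     0.65    -0.30    -0.05]
  [  -0.30    -0.20     0.65    -0.25]
  [  -0.25     0.00    -0.10     0.70]
Compute the cofactors C_ij = (−1)^(i+j)·(3×3 minor ij) of I−A; the adjugate is their transpose:
adj(I−A) = Cᵀ =
  [ 0.236500   0.020000   0.065000   0.126000]
  [ 0.155875   0.302000   0.187250   0.155250]
  [ 0.200625   0.111000   0.360750   0.222750]
  [ 0.113125   0.023000   0.074750   0.303750]
det(I−A) = Σ_j (I−A)_1j·C_1j = (0.90)(0.236500) + (0.00)(0.155875) + (-0.10)(0.200625) + (-0.30)(0.113125) = 0.15885
(I − A)⁻¹ = adj(I−A) / det(I−A) ≈
  [   1.4888     0.1259     0.4092     0.7932]
  [   0.9813     1.9012     1.1788     0.9773]
  [   1.2630     0.6988     2.2710     1.4023]
  [   0.7121     0.1448     0.4706     1.9122]
First solve x = (I − A)⁻¹ d = adj(I−A)·d / det(I−A); in particular x_4 = (0.113125·210 + 0.023000·60 + 0.074750·30 + 0.303750·20) / 0.15885 = 33.45375 / 0.15885 ≈ 210.5996.
Intermediate flow from 3 to 4: z_34 = a_34 · x_4 = 0.25 × 33.45375 / 0.15885 = 8.3634375 / 0.15885 ≈ 52.65.

z_34 = 52.65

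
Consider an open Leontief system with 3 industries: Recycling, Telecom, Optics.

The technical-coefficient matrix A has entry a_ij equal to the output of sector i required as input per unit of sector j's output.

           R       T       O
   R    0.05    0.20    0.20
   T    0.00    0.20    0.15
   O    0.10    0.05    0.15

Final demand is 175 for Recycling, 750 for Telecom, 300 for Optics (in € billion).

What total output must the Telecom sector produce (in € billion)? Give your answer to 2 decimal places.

I − A =
  [   0.95    -0.20    -0.20]
  [   0.00     0.80    -0.15]
  [  -0.10    -0.05     0.85]
Cofactors of I−A, C_ij = (−1)^(i+j)·(minor ij) (rows/columns in the sector order above):
  C_11 = (0.80)(0.85) − (-0.15)(-0.05) = 0.6725
  C_12 = −[(0.00)(0.85) − (-0.15)(-0.10)] = 0.0150
  C_13 = (0.00)(-0.05) − (0.80)(-0.10) = 0.0800
  C_21 = −[(-0.20)(0.85) − (-0.20)(-0.05)] = 0.1800
  C_22 = (0.95)(0.85) − (-0.20)(-0.10) = 0.7875
  C_23 = −[(0.95)(-0.05) − (-0.20)(-0.10)] = 0.0675
  C_31 = (-0.20)(-0.15) − (-0.20)(0.80) = 0.1900
  C_32 = −[(0.95)(-0.15) − (-0.20)(0.00)] = 0.1425
  C_33 = (0.95)(0.80) − (-0.20)(0.00) = 0.7600
det(I−A) = Σ_j (I−A)_1j·C_1j = (0.95)(0.6725) + (-0.20)(0.0150) + (-0.20)(0.0800) = 0.619875
adj(I−A) = Cᵀ =
  [ 0.6725   0.1800   0.1900]
  [ 0.0150   0.7875   0.1425]
  [ 0.0800   0.0675   0.7600]
(I − A)⁻¹ = adj(I−A) / det(I−A) ≈
  [   1.0849     0.2904     0.3065]
  [   0.0242     1.2704     0.2299]
  [   0.1291     0.1089     1.2261]
x = (I − A)⁻¹ d = adj(I−A)·d / det(I−A), with det(I−A) = 0.619875:
  x_R = (0.6725·175 + 0.1800·750 + 0.1900·300) / 0.619875 = 309.6875 / 0.619875 ≈ 499.60
  x_T = (0.0150·175 + 0.7875·750 + 0.1425·300) / 0.619875 = 636.00 / 0.619875 ≈ 1026.01
  x_O = (0.0800·175 + 0.0675·750 + 0.7600·300) / 0.619875 = 292.625 / 0.619875 ≈ 472.07

x_T = 1026.01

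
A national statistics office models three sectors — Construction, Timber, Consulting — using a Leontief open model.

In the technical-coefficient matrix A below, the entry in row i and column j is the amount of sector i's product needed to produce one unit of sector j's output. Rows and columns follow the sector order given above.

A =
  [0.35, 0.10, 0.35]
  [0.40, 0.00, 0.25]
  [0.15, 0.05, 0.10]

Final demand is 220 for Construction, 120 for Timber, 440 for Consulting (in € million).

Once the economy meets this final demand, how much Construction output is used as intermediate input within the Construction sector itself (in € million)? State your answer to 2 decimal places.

z_11 = 273.44

I − A =
  [   0.65    -0.10    -0.35]
  [  -0.40     1.00    -0.25]
  [  -0.15    -0.05     0.90]
Cofactors of I−A, C_ij = (−1)^(i+j)·(minor ij) (rows/columns in the sector order above):
  C_11 = (1.00)(0.90) − (-0.25)(-0.05) = 0.8875
  C_12 = −[(-0.40)(0.90) − (-0.25)(-0.15)] = 0.3975
  C_13 = (-0.40)(-0.05) − (1.00)(-0.15) = 0.1700
  C_21 = −[(-0.10)(0.90) − (-0.35)(-0.05)] = 0.1075
  C_22 = (0.65)(0.90) − (-0.35)(-0.15) = 0.5325
  C_23 = −[(0.65)(-0.05) − (-0.10)(-0.15)] = 0.0475
  C_31 = (-0.10)(-0.25) − (-0.35)(1.00) = 0.3750
  C_32 = −[(0.65)(-0.25) − (-0.35)(-0.40)] = 0.3025
  C_33 = (0.65)(1.00) − (-0.10)(-0.40) = 0.6100
det(I−A) = Σ_j (I−A)_1j·C_1j = (0.65)(0.8875) + (-0.10)(0.3975) + (-0.35)(0.1700) = 0.477625
adj(I−A) = Cᵀ =
  [ 0.8875   0.1075   0.3750]
  [ 0.3975   0.5325   0.3025]
  [ 0.1700   0.0475   0.6100]
(I − A)⁻¹ = adj(I−A) / det(I−A) ≈
  [   1.8582     0.2251     0.7851]
  [   0.8322     1.1149     0.6333]
  [   0.3559     0.0995     1.2772]
First solve x = (I − A)⁻¹ d = adj(I−A)·d / det(I−A); in particular x_1 = (0.8875·220 + 0.1075·120 + 0.3750·440) / 0.477625 = 373.15 / 0.477625 ≈ 781.2614.
Intermediate flow from 1 to 1: z_11 = a_11 · x_1 = 0.35 × 373.15 / 0.477625 = 130.6025 / 0.477625 ≈ 273.44.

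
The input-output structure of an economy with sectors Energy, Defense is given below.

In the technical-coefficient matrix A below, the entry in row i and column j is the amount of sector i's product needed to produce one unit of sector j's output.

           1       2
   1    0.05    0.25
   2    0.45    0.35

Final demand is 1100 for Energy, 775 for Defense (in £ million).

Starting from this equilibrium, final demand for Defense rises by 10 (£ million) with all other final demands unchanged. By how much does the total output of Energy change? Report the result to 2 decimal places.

I − A =
  [   0.95    -0.25]
  [  -0.45     0.65]
det(I−A) = (0.95)(0.65) − (-0.25)(-0.45) = 0.5050
adj(I−A) = [[0.65, 0.25], [0.45, 0.95]]
(I − A)⁻¹ = adj(I−A) / det(I−A) ≈
  [   1.2871     0.4950]
  [   0.8911     1.8812]
Δx = (I − A)⁻¹ Δd with Δd having +10 in the Defense component and 0 elsewhere.
So Δx_1 = L_12 · (+10), where L_12 = adj(I−A)_12 / det(I−A) = 0.25 / 0.5050.
Δx_1 = 0.25 × (+10) / 0.5050 = 2.50 / 0.5050 ≈ 4.95.

Δx_1 = 4.95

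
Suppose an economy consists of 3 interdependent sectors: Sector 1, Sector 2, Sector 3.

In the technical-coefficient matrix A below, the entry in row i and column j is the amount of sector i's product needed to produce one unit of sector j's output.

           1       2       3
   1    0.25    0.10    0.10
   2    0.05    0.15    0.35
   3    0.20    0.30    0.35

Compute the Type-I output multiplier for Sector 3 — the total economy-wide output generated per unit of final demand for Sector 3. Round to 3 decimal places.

I − A =
  [   0.75    -0.10    -0.10]
  [  -0.05     0.85    -0.35]
  [  -0.20    -0.30     0.65]
Cofactors of I−A, C_ij = (−1)^(i+j)·(minor ij) (rows/columns in the sector order above):
  C_11 = (0.85)(0.65) − (-0.35)(-0.30) = 0.4475
  C_12 = −[(-0.05)(0.65) − (-0.35)(-0.20)] = 0.1025
  C_13 = (-0.05)(-0.30) − (0.85)(-0.20) = 0.1850
  C_21 = −[(-0.10)(0.65) − (-0.10)(-0.30)] = 0.0950
  C_22 = (0.75)(0.65) − (-0.10)(-0.20) = 0.4675
  C_23 = −[(0.75)(-0.30) − (-0.10)(-0.20)] = 0.2450
  C_31 = (-0.10)(-0.35) − (-0.10)(0.85) = 0.1200
  C_32 = −[(0.75)(-0.35) − (-0.10)(-0.05)] = 0.2675
  C_33 = (0.75)(0.85) − (-0.10)(-0.05) = 0.6325
det(I−A) = Σ_j (I−A)_1j·C_1j = (0.75)(0.4475) + (-0.10)(0.1025) + (-0.10)(0.1850) = 0.306875
adj(I−A) = Cᵀ =
  [ 0.4475   0.0950   0.1200]
  [ 0.1025   0.4675   0.2675]
  [ 0.1850   0.2450   0.6325]
(I − A)⁻¹ = adj(I−A) / det(I−A) ≈
  [   1.4582     0.3096     0.3910]
  [   0.3340     1.5234     0.8717]
  [   0.6029     0.7984     2.0611]
The output multiplier for sector j is the column-j sum of the Leontief inverse (I − A)⁻¹ = adj(I−A) / det(I−A).
Column 3 of adj(I−A): (0.1200, 0.2675, 0.6325); det(I−A) = 0.306875.
m_3 = (0.1200 + 0.2675 + 0.6325) / 0.306875 = 1.02 / 0.306875 ≈ 3.324.

m_3 = 3.324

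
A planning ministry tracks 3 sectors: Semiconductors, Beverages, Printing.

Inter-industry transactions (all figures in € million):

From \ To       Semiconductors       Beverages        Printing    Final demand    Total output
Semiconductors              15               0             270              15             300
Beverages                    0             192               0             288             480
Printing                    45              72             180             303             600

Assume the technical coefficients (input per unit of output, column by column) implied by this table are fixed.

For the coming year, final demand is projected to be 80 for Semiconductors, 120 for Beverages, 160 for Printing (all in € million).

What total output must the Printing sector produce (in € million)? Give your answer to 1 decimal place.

x_P = 322.2

Technical coefficients a_ij = z_ij / X_j:
  a_SS = 15/300 = 0.05, a_BS = 0/300 = 0.00, a_PS = 45/300 = 0.15
  a_SB = 0/480 = 0.00, a_BB = 192/480 = 0.40, a_PB = 72/480 = 0.15
  a_SP = 270/600 = 0.45, a_BP = 0/600 = 0.00, a_PP = 180/600 = 0.30
I − A =
  [   0.95     0.00    -0.45]
  [   0.00     0.60     0.00]
  [  -0.15    -0.15     0.70]
Cofactors of I−A, C_ij = (−1)^(i+j)·(minor ij) (rows/columns in the sector order above):
  C_11 = (0.60)(0.70) − (0.00)(-0.15) = 0.4200
  C_12 = −[(0.00)(0.70) − (0.00)(-0.15)] = 0.0000
  C_13 = (0.00)(-0.15) − (0.60)(-0.15) = 0.0900
  C_21 = −[(0.00)(0.70) − (-0.45)(-0.15)] = 0.0675
  C_22 = (0.95)(0.70) − (-0.45)(-0.15) = 0.5975
  C_23 = −[(0.95)(-0.15) − (0.00)(-0.15)] = 0.1425
  C_31 = (0.00)(0.00) − (-0.45)(0.60) = 0.2700
  C_32 = −[(0.95)(0.00) − (-0.45)(0.00)] = 0.0000
  C_33 = (0.95)(0.60) − (0.00)(0.00) = 0.5700
det(I−A) = Σ_j (I−A)_1j·C_1j = (0.95)(0.4200) + (0.00)(0.0000) + (-0.45)(0.0900) = 0.3585
adj(I−A) = Cᵀ =
  [ 0.4200   0.0675   0.2700]
  [ 0.0000   0.5975   0.0000]
  [ 0.0900   0.1425   0.5700]
(I − A)⁻¹ = adj(I−A) / det(I−A) ≈
  [   1.1715     0.1883     0.7531]
  [   0.0000     1.6667     0.0000]
  [   0.2510     0.3975     1.5900]
x = (I − A)⁻¹ d = adj(I−A)·d / det(I−A), with det(I−A) = 0.3585:
  x_S = (0.4200·80 + 0.0675·120 + 0.2700·160) / 0.3585 = 84.90 / 0.3585 ≈ 236.8
  x_B = (0.0000·80 + 0.5975·120 + 0.0000·160) / 0.3585 = 71.70 / 0.3585 = 200.0
  x_P = (0.0900·80 + 0.1425·120 + 0.5700·160) / 0.3585 = 115.50 / 0.3585 ≈ 322.2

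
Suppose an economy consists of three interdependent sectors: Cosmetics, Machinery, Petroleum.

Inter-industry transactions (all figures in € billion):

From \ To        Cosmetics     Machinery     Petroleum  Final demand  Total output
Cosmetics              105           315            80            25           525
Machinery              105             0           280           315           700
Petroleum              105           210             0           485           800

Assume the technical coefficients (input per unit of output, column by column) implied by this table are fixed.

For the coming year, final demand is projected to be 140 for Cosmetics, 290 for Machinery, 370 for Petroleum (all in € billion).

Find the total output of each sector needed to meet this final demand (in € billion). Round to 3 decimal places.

Technical coefficients a_ij = z_ij / X_j:
  a_11 = 105/525 = 0.20, a_21 = 105/525 = 0.20, a_31 = 105/525 = 0.20
  a_12 = 315/700 = 0.45, a_22 = 0/700 = 0.00, a_32 = 210/700 = 0.30
  a_13 = 80/800 = 0.10, a_23 = 280/800 = 0.35, a_33 = 0/800 = 0.00
I − A =
  [   0.80    -0.45    -0.10]
  [  -0.20     1.00    -0.35]
  [  -0.20    -0.30     1.00]
Cofactors of I−A, C_ij = (−1)^(i+j)·(minor ij) (rows/columns in the sector order above):
  C_11 = (1.00)(1.00) − (-0.35)(-0.30) = 0.8950
  C_12 = −[(-0.20)(1.00) − (-0.35)(-0.20)] = 0.2700
  C_13 = (-0.20)(-0.30) − (1.00)(-0.20) = 0.2600
  C_21 = −[(-0.45)(1.00) − (-0.10)(-0.30)] = 0.4800
  C_22 = (0.80)(1.00) − (-0.10)(-0.20) = 0.7800
  C_23 = −[(0.80)(-0.30) − (-0.45)(-0.20)] = 0.3300
  C_31 = (-0.45)(-0.35) − (-0.10)(1.00) = 0.2575
  C_32 = −[(0.80)(-0.35) − (-0.10)(-0.20)] = 0.3000
  C_33 = (0.80)(1.00) − (-0.45)(-0.20) = 0.7100
det(I−A) = Σ_j (I−A)_1j·C_1j = (0.80)(0.8950) + (-0.45)(0.2700) + (-0.10)(0.2600) = 0.5685
adj(I−A) = Cᵀ =
  [ 0.8950   0.4800   0.2575]
  [ 0.2700   0.7800   0.3000]
  [ 0.2600   0.3300   0.7100]
(I − A)⁻¹ = adj(I−A) / det(I−A) ≈
  [   1.5743     0.8443     0.4529]
  [   0.4749     1.3720     0.5277]
  [   0.4573     0.5805     1.2489]
x = (I − A)⁻¹ d = adj(I−A)·d / det(I−A), with det(I−A) = 0.5685:
  x_1 = (0.8950·140 + 0.4800·290 + 0.2575·370) / 0.5685 = 359.775 / 0.5685 ≈ 632.850
  x_2 = (0.2700·140 + 0.7800·290 + 0.3000·370) / 0.5685 = 375.00 / 0.5685 ≈ 659.631
  x_3 = (0.2600·140 + 0.3300·290 + 0.7100·370) / 0.5685 = 394.80 / 0.5685 ≈ 694.459

x_1 = 632.850, x_2 = 659.631, x_3 = 694.459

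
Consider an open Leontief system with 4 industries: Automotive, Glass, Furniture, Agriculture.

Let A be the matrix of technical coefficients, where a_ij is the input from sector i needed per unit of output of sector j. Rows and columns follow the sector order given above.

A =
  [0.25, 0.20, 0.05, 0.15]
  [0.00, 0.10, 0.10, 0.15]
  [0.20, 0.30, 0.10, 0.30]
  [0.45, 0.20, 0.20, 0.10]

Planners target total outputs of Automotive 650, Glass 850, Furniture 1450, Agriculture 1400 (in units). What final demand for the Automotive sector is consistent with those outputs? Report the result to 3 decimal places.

d_1 = 35.000

I − A =
  [   0.75    -0.20    -0.05    -0.15]
  [   0.00     0.90    -0.10    -0.15]
  [  -0.20    -0.30     0.90    -0.30]
  [  -0.45    -0.20    -0.20     0.90]
d = (I − A) x:
  d_1 = (+0.75)·650 + (-0.20)·850 + (-0.05)·1450 + (-0.15)·1400 = 35.000
  d_2 = (+0.00)·650 + (+0.90)·850 + (-0.10)·1450 + (-0.15)·1400 = 410.000
  d_3 = (-0.20)·650 + (-0.30)·850 + (+0.90)·1450 + (-0.30)·1400 = 500.000
  d_4 = (-0.45)·650 + (-0.20)·850 + (-0.20)·1450 + (+0.90)·1400 = 507.500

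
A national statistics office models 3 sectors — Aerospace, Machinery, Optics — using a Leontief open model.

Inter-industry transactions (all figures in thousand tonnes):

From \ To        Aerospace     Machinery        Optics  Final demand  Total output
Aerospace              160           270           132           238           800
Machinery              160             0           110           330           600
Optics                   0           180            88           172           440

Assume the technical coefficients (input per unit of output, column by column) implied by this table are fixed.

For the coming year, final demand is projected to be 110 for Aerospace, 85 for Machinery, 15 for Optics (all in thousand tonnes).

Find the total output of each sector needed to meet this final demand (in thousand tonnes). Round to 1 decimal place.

x_1 = 253.4, x_2 = 154.9, x_3 = 76.8

Technical coefficients a_ij = z_ij / X_j:
  a_11 = 160/800 = 0.20, a_21 = 160/800 = 0.20, a_31 = 0/800 = 0.00
  a_12 = 270/600 = 0.45, a_22 = 0/600 = 0.00, a_32 = 180/600 = 0.30
  a_13 = 132/440 = 0.30, a_23 = 110/440 = 0.25, a_33 = 88/440 = 0.20
I − A =
  [   0.80    -0.45    -0.30]
  [  -0.20     1.00    -0.25]
  [   0.00    -0.30     0.80]
Cofactors of I−A, C_ij = (−1)^(i+j)·(minor ij) (rows/columns in the sector order above):
  C_11 = (1.00)(0.80) − (-0.25)(-0.30) = 0.7250
  C_12 = −[(-0.20)(0.80) − (-0.25)(0.00)] = 0.1600
  C_13 = (-0.20)(-0.30) − (1.00)(0.00) = 0.0600
  C_21 = −[(-0.45)(0.80) − (-0.30)(-0.30)] = 0.4500
  C_22 = (0.80)(0.80) − (-0.30)(0.00) = 0.6400
  C_23 = −[(0.80)(-0.30) − (-0.45)(0.00)] = 0.2400
  C_31 = (-0.45)(-0.25) − (-0.30)(1.00) = 0.4125
  C_32 = −[(0.80)(-0.25) − (-0.30)(-0.20)] = 0.2600
  C_33 = (0.80)(1.00) − (-0.45)(-0.20) = 0.7100
det(I−A) = Σ_j (I−A)_1j·C_1j = (0.80)(0.7250) + (-0.45)(0.1600) + (-0.30)(0.0600) = 0.4900
adj(I−A) = Cᵀ =
  [ 0.7250   0.4500   0.4125]
  [ 0.1600   0.6400   0.2600]
  [ 0.0600   0.2400   0.7100]
(I − A)⁻¹ = adj(I−A) / det(I−A) ≈
  [   1.4796     0.9184     0.8418]
  [   0.3265     1.3061     0.5306]
  [   0.1224     0.4898     1.4490]
x = (I − A)⁻¹ d = adj(I−A)·d / det(I−A), with det(I−A) = 0.4900:
  x_1 = (0.7250·110 + 0.4500·85 + 0.4125·15) / 0.4900 = 124.1875 / 0.4900 ≈ 253.4
  x_2 = (0.1600·110 + 0.6400·85 + 0.2600·15) / 0.4900 = 75.90 / 0.4900 ≈ 154.9
  x_3 = (0.0600·110 + 0.2400·85 + 0.7100·15) / 0.4900 = 37.65 / 0.4900 ≈ 76.8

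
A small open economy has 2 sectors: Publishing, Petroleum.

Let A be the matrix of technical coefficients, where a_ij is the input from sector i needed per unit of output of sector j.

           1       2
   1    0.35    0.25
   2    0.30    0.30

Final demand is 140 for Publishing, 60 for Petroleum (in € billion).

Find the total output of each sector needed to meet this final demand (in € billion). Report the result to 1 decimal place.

x_1 = 297.4, x_2 = 213.2

I − A =
  [   0.65    -0.25]
  [  -0.30     0.70]
det(I−A) = (0.65)(0.70) − (-0.25)(-0.30) = 0.3800
adj(I−A) = [[0.70, 0.25], [0.30, 0.65]]
(I − A)⁻¹ = adj(I−A) / det(I−A) ≈
  [   1.8421     0.6579]
  [   0.7895     1.7105]
x = (I − A)⁻¹ d = adj(I−A)·d / det(I−A), with det(I−A) = 0.3800:
  x_1 = (0.70·140 + 0.25·60) / 0.3800 = 113.00 / 0.3800 ≈ 297.4
  x_2 = (0.30·140 + 0.65·60) / 0.3800 = 81.00 / 0.3800 ≈ 213.2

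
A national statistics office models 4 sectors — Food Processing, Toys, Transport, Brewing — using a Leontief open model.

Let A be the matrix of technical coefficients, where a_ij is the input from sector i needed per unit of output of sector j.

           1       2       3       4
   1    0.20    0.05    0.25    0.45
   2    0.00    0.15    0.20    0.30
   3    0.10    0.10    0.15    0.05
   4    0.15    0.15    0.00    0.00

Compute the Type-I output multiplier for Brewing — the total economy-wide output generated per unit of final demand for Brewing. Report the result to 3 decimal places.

I − A =
  [   0.80    -0.05    -0.25    -0.45]
  [   0.00     0.85    -0.20    -0.30]
  [  -0.10    -0.10     0.85    -0.05]
  [  -0.15    -0.15     0.00     1.00]
Compute the cofactors C_ij = (−1)^(i+j)·(3×3 minor ij) of I−A; the adjugate is their transpose:
adj(I−A) = Cᵀ =
  [ 0.662750   0.126750   0.224750   0.347500]
  [ 0.059750   0.595750   0.157750   0.213500]
  [ 0.091375   0.091375   0.584375   0.097750]
  [ 0.108375   0.108375   0.057375   0.539750]
det(I−A) = Σ_j (I−A)_1j·C_1j = (0.80)(0.662750) + (-0.05)(0.059750) + (-0.25)(0.091375) + (-0.45)(0.108375) = 0.4556
(I − A)⁻¹ = adj(I−A) / det(I−A) ≈
  [   1.4547     0.2782     0.4933     0.7627]
  [   0.1311     1.3076     0.3462     0.4686]
  [   0.2006     0.2006     1.2826     0.2146]
  [   0.2379     0.2379     0.1259     1.1847]
The output multiplier for sector j is the column-j sum of the Leontief inverse (I − A)⁻¹ = adj(I−A) / det(I−A).
Column 4 of adj(I−A): (0.347500, 0.213500, 0.097750, 0.539750); det(I−A) = 0.4556.
m_4 = (0.347500 + 0.213500 + 0.097750 + 0.539750) / 0.4556 = 1.1985 / 0.4556 ≈ 2.631.

m_4 = 2.631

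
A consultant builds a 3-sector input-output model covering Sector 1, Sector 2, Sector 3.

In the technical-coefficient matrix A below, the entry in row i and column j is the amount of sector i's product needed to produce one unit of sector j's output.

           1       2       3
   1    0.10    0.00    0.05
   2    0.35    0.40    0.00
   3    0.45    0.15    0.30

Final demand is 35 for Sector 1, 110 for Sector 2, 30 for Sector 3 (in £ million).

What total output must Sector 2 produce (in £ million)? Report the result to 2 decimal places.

I − A =
  [   0.90     0.00    -0.05]
  [  -0.35     0.60     0.00]
  [  -0.45    -0.15     0.70]
Cofactors of I−A, C_ij = (−1)^(i+j)·(minor ij) (rows/columns in the sector order above):
  C_11 = (0.60)(0.70) − (0.00)(-0.15) = 0.4200
  C_12 = −[(-0.35)(0.70) − (0.00)(-0.45)] = 0.2450
  C_13 = (-0.35)(-0.15) − (0.60)(-0.45) = 0.3225
  C_21 = −[(0.00)(0.70) − (-0.05)(-0.15)] = 0.0075
  C_22 = (0.90)(0.70) − (-0.05)(-0.45) = 0.6075
  C_23 = −[(0.90)(-0.15) − (0.00)(-0.45)] = 0.1350
  C_31 = (0.00)(0.00) − (-0.05)(0.60) = 0.0300
  C_32 = −[(0.90)(0.00) − (-0.05)(-0.35)] = 0.0175
  C_33 = (0.90)(0.60) − (0.00)(-0.35) = 0.5400
det(I−A) = Σ_j (I−A)_1j·C_1j = (0.90)(0.4200) + (0.00)(0.2450) + (-0.05)(0.3225) = 0.361875
adj(I−A) = Cᵀ =
  [ 0.4200   0.0075   0.0300]
  [ 0.2450   0.6075   0.0175]
  [ 0.3225   0.1350   0.5400]
(I − A)⁻¹ = adj(I−A) / det(I−A) ≈
  [   1.1606     0.0207     0.0829]
  [   0.6770     1.6788     0.0484]
  [   0.8912     0.3731     1.4922]
x = (I − A)⁻¹ d = adj(I−A)·d / det(I−A), with det(I−A) = 0.361875:
  x_1 = (0.4200·35 + 0.0075·110 + 0.0300·30) / 0.361875 = 16.425 / 0.361875 ≈ 45.39
  x_2 = (0.2450·35 + 0.6075·110 + 0.0175·30) / 0.361875 = 75.925 / 0.361875 ≈ 209.81
  x_3 = (0.3225·35 + 0.1350·110 + 0.5400·30) / 0.361875 = 42.3375 / 0.361875 ≈ 116.99

x_2 = 209.81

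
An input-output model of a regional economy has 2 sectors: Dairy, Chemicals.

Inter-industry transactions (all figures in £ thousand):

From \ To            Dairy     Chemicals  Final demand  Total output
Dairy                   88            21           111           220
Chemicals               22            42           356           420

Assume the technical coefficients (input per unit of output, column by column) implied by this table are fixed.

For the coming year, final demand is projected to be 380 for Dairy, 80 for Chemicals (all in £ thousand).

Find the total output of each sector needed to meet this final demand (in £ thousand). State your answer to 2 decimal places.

Technical coefficients a_ij = z_ij / X_j:
  a_DD = 88/220 = 0.40, a_CD = 22/220 = 0.10
  a_DC = 21/420 = 0.05, a_CC = 42/420 = 0.10
I − A =
  [   0.60    -0.05]
  [  -0.10     0.90]
det(I−A) = (0.60)(0.90) − (-0.05)(-0.10) = 0.5350
adj(I−A) = [[0.90, 0.05], [0.10, 0.60]]
(I − A)⁻¹ = adj(I−A) / det(I−A) ≈
  [   1.6822     0.0935]
  [   0.1869     1.1215]
x = (I − A)⁻¹ d = adj(I−A)·d / det(I−A), with det(I−A) = 0.5350:
  x_D = (0.90·380 + 0.05·80) / 0.5350 = 346.00 / 0.5350 ≈ 646.73
  x_C = (0.10·380 + 0.60·80) / 0.5350 = 86.00 / 0.5350 ≈ 160.75

x_D = 646.73, x_C = 160.75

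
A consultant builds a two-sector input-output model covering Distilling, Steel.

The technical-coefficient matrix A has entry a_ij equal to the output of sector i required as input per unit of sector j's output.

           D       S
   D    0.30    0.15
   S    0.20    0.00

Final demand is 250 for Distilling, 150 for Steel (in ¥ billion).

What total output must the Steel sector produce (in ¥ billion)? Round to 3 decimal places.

x_S = 231.343

I − A =
  [   0.70    -0.15]
  [  -0.20     1.00]
det(I−A) = (0.70)(1.00) − (-0.15)(-0.20) = 0.6700
adj(I−A) = [[1.00, 0.15], [0.20, 0.70]]
(I − A)⁻¹ = adj(I−A) / det(I−A) ≈
  [   1.4925     0.2239]
  [   0.2985     1.0448]
x = (I − A)⁻¹ d = adj(I−A)·d / det(I−A), with det(I−A) = 0.6700:
  x_D = (1.00·250 + 0.15·150) / 0.6700 = 272.50 / 0.6700 ≈ 406.716
  x_S = (0.20·250 + 0.70·150) / 0.6700 = 155.00 / 0.6700 ≈ 231.343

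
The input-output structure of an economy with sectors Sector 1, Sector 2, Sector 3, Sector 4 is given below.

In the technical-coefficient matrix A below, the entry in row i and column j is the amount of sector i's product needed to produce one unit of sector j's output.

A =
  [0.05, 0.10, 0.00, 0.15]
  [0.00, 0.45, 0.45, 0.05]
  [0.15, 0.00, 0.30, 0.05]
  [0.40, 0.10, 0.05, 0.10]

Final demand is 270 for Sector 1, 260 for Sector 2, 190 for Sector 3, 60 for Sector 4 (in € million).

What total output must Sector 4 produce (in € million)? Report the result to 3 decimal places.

x_4 = 371.038

I − A =
  [   0.95    -0.10     0.00    -0.15]
  [   0.00     0.55    -0.45    -0.05]
  [  -0.15     0.00     0.70    -0.05]
  [  -0.40    -0.10    -0.05     0.90]
Compute the cofactors C_ij = (−1)^(i+j)·(3×3 minor ij) of I−A; the adjugate is their transpose:
adj(I−A) = Cᵀ =
  [ 0.339375   0.073250   0.051625   0.063500]
  [ 0.084125   0.553000   0.360125   0.064750]
  [ 0.084500   0.022500   0.430500   0.039250]
  [ 0.164875   0.095250   0.086875   0.359000]
det(I−A) = Σ_j (I−A)_1j·C_1j = (0.95)(0.339375) + (-0.10)(0.084125) + (0.00)(0.084500) + (-0.15)(0.164875) = 0.2892625
(I − A)⁻¹ = adj(I−A) / det(I−A) ≈
  [   1.1732     0.2532     0.1785     0.2195]
  [   0.2908     1.9118     1.2450     0.2238]
  [   0.2921     0.0778     1.4883     0.1357]
  [   0.5700     0.3293     0.3003     1.2411]
x = (I − A)⁻¹ d = adj(I−A)·d / det(I−A), with det(I−A) = 0.2892625:
  x_1 = (0.339375·270 + 0.073250·260 + 0.051625·190 + 0.063500·60) / 0.2892625 = 124.295 / 0.2892625 ≈ 429.696
  x_2 = (0.084125·270 + 0.553000·260 + 0.360125·190 + 0.064750·60) / 0.2892625 = 238.8025 / 0.2892625 ≈ 825.556
  x_3 = (0.084500·270 + 0.022500·260 + 0.430500·190 + 0.039250·60) / 0.2892625 = 112.815 / 0.2892625 ≈ 390.009
  x_4 = (0.164875·270 + 0.095250·260 + 0.086875·190 + 0.359000·60) / 0.2892625 = 107.3275 / 0.2892625 ≈ 371.038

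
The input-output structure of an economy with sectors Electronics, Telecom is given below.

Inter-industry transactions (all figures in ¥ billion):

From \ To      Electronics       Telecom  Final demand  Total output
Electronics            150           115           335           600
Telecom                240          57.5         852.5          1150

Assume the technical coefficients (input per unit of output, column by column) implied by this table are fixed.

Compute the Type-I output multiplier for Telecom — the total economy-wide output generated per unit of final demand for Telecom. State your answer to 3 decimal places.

m_T = 1.264

Technical coefficients a_ij = z_ij / X_j:
  a_EE = 150/600 = 0.25, a_TE = 240/600 = 0.40
  a_ET = 115/1150 = 0.10, a_TT = 57.5/1150 = 0.05
I − A =
  [   0.75    -0.10]
  [  -0.40     0.95]
det(I−A) = (0.75)(0.95) − (-0.10)(-0.40) = 0.6725
adj(I−A) = [[0.95, 0.10], [0.40, 0.75]]
(I − A)⁻¹ = adj(I−A) / det(I−A) ≈
  [   1.4126     0.1487]
  [   0.5948     1.1152]
The output multiplier for sector j is the column-j sum of the Leontief inverse (I − A)⁻¹ = adj(I−A) / det(I−A).
Column T of adj(I−A): (0.10, 0.75); det(I−A) = 0.6725.
m_T = (0.10 + 0.75) / 0.6725 = 0.85 / 0.6725 ≈ 1.264.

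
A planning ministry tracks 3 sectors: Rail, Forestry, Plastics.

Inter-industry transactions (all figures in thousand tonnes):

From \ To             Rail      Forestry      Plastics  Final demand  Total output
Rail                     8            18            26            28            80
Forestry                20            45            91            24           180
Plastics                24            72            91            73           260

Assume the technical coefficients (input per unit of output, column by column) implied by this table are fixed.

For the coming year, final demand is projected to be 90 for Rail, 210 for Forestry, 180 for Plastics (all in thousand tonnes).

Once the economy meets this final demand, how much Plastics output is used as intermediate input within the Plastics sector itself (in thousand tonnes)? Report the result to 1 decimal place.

Technical coefficients a_ij = z_ij / X_j:
  a_RR = 8/80 = 0.10, a_FR = 20/80 = 0.25, a_PR = 24/80 = 0.30
  a_RF = 18/180 = 0.10, a_FF = 45/180 = 0.25, a_PF = 72/180 = 0.40
  a_RP = 26/260 = 0.10, a_FP = 91/260 = 0.35, a_PP = 91/260 = 0.35
I − A =
  [   0.90    -0.10    -0.10]
  [  -0.25     0.75    -0.35]
  [  -0.30    -0.40     0.65]
Cofactors of I−A, C_ij = (−1)^(i+j)·(minor ij) (rows/columns in the sector order above):
  C_11 = (0.75)(0.65) − (-0.35)(-0.40) = 0.3475
  C_12 = −[(-0.25)(0.65) − (-0.35)(-0.30)] = 0.2675
  C_13 = (-0.25)(-0.40) − (0.75)(-0.30) = 0.3250
  C_21 = −[(-0.10)(0.65) − (-0.10)(-0.40)] = 0.1050
  C_22 = (0.90)(0.65) − (-0.10)(-0.30) = 0.5550
  C_23 = −[(0.90)(-0.40) − (-0.10)(-0.30)] = 0.3900
  C_31 = (-0.10)(-0.35) − (-0.10)(0.75) = 0.1100
  C_32 = −[(0.90)(-0.35) − (-0.10)(-0.25)] = 0.3400
  C_33 = (0.90)(0.75) − (-0.10)(-0.25) = 0.6500
det(I−A) = Σ_j (I−A)_1j·C_1j = (0.90)(0.3475) + (-0.10)(0.2675) + (-0.10)(0.3250) = 0.2535
adj(I−A) = Cᵀ =
  [ 0.3475   0.1050   0.1100]
  [ 0.2675   0.5550   0.3400]
  [ 0.3250   0.3900   0.6500]
(I − A)⁻¹ = adj(I−A) / det(I−A) ≈
  [   1.3708     0.4142     0.4339]
  [   1.0552     2.1893     1.3412]
  [   1.2821     1.5385     2.5641]
First solve x = (I − A)⁻¹ d = adj(I−A)·d / det(I−A); in particular x_P = (0.3250·90 + 0.3900·210 + 0.6500·180) / 0.2535 = 228.15 / 0.2535 = 900.000.
Intermediate flow from P to P: z_PP = a_PP · x_P = 0.35 × 228.15 / 0.2535 = 79.8525 / 0.2535 = 315.0.

z_PP = 315.0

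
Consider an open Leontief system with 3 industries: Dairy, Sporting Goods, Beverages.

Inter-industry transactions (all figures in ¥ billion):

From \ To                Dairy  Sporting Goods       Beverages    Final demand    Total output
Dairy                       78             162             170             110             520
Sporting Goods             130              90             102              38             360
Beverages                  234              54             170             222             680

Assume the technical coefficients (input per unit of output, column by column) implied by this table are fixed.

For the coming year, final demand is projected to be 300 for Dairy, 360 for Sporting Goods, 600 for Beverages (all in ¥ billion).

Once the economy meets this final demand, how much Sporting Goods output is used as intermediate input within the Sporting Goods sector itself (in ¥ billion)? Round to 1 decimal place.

Technical coefficients a_ij = z_ij / X_j:
  a_11 = 78/520 = 0.15, a_21 = 130/520 = 0.25, a_31 = 234/520 = 0.45
  a_12 = 162/360 = 0.45, a_22 = 90/360 = 0.25, a_32 = 54/360 = 0.15
  a_13 = 170/680 = 0.25, a_23 = 102/680 = 0.15, a_33 = 170/680 = 0.25
I − A =
  [   0.85    -0.45    -0.25]
  [  -0.25     0.75    -0.15]
  [  -0.45    -0.15     0.75]
Cofactors of I−A, C_ij = (−1)^(i+j)·(minor ij) (rows/columns in the sector order above):
  C_11 = (0.75)(0.75) − (-0.15)(-0.15) = 0.5400
  C_12 = −[(-0.25)(0.75) − (-0.15)(-0.45)] = 0.2550
  C_13 = (-0.25)(-0.15) − (0.75)(-0.45) = 0.3750
  C_21 = −[(-0.45)(0.75) − (-0.25)(-0.15)] = 0.3750
  C_22 = (0.85)(0.75) − (-0.25)(-0.45) = 0.5250
  C_23 = −[(0.85)(-0.15) − (-0.45)(-0.45)] = 0.3300
  C_31 = (-0.45)(-0.15) − (-0.25)(0.75) = 0.2550
  C_32 = −[(0.85)(-0.15) − (-0.25)(-0.25)] = 0.1900
  C_33 = (0.85)(0.75) − (-0.45)(-0.25) = 0.5250
det(I−A) = Σ_j (I−A)_1j·C_1j = (0.85)(0.5400) + (-0.45)(0.2550) + (-0.25)(0.3750) = 0.2505
adj(I−A) = Cᵀ =
  [ 0.5400   0.3750   0.2550]
  [ 0.2550   0.5250   0.1900]
  [ 0.3750   0.3300   0.5250]
(I − A)⁻¹ = adj(I−A) / det(I−A) ≈
  [   2.1557     1.4970     1.0180]
  [   1.0180     2.0958     0.7585]
  [   1.4970     1.3174     2.0958]
First solve x = (I − A)⁻¹ d = adj(I−A)·d / det(I−A); in particular x_2 = (0.2550·300 + 0.5250·360 + 0.1900·600) / 0.2505 = 379.50 / 0.2505 ≈ 1514.970.
Intermediate flow from 2 to 2: z_22 = a_22 · x_2 = 0.25 × 379.50 / 0.2505 = 94.875 / 0.2505 ≈ 378.7.

z_22 = 378.7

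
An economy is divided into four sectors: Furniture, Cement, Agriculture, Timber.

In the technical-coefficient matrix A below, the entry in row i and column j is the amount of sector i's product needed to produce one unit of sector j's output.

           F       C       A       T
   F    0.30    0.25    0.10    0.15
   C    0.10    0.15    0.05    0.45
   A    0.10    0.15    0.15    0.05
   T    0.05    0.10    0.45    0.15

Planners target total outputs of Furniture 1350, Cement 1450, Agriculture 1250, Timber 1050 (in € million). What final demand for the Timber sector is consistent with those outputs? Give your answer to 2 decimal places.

I − A =
  [   0.70    -0.25    -0.10    -0.15]
  [  -0.10     0.85    -0.05    -0.45]
  [  -0.10    -0.15     0.85    -0.05]
  [  -0.05    -0.10    -0.45     0.85]
d = (I − A) x:
  d_F = (+0.70)·1350 + (-0.25)·1450 + (-0.10)·1250 + (-0.15)·1050 = 300.00
  d_C = (-0.10)·1350 + (+0.85)·1450 + (-0.05)·1250 + (-0.45)·1050 = 562.50
  d_A = (-0.10)·1350 + (-0.15)·1450 + (+0.85)·1250 + (-0.05)·1050 = 657.50
  d_T = (-0.05)·1350 + (-0.10)·1450 + (-0.45)·1250 + (+0.85)·1050 = 117.50

d_T = 117.50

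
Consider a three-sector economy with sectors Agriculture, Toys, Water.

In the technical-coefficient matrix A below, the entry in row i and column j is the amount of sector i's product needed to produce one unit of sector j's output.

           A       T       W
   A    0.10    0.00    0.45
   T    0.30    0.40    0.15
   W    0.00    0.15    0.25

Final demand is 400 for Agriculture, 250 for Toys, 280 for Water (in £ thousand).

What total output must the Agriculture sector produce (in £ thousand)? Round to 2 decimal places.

x_A = 722.84

I − A =
  [   0.90     0.00    -0.45]
  [  -0.30     0.60    -0.15]
  [   0.00    -0.15     0.75]
Cofactors of I−A, C_ij = (−1)^(i+j)·(minor ij) (rows/columns in the sector order above):
  C_11 = (0.60)(0.75) − (-0.15)(-0.15) = 0.4275
  C_12 = −[(-0.30)(0.75) − (-0.15)(0.00)] = 0.2250
  C_13 = (-0.30)(-0.15) − (0.60)(0.00) = 0.0450
  C_21 = −[(0.00)(0.75) − (-0.45)(-0.15)] = 0.0675
  C_22 = (0.90)(0.75) − (-0.45)(0.00) = 0.6750
  C_23 = −[(0.90)(-0.15) − (0.00)(0.00)] = 0.1350
  C_31 = (0.00)(-0.15) − (-0.45)(0.60) = 0.2700
  C_32 = −[(0.90)(-0.15) − (-0.45)(-0.30)] = 0.2700
  C_33 = (0.90)(0.60) − (0.00)(-0.30) = 0.5400
det(I−A) = Σ_j (I−A)_1j·C_1j = (0.90)(0.4275) + (0.00)(0.2250) + (-0.45)(0.0450) = 0.3645
adj(I−A) = Cᵀ =
  [ 0.4275   0.0675   0.2700]
  [ 0.2250   0.6750   0.2700]
  [ 0.0450   0.1350   0.5400]
(I − A)⁻¹ = adj(I−A) / det(I−A) ≈
  [   1.1728     0.1852     0.7407]
  [   0.6173     1.8519     0.7407]
  [   0.1235     0.3704     1.4815]
x = (I − A)⁻¹ d = adj(I−A)·d / det(I−A), with det(I−A) = 0.3645:
  x_A = (0.4275·400 + 0.0675·250 + 0.2700·280) / 0.3645 = 263.475 / 0.3645 ≈ 722.84
  x_T = (0.2250·400 + 0.6750·250 + 0.2700·280) / 0.3645 = 334.35 / 0.3645 ≈ 917.28
  x_W = (0.0450·400 + 0.1350·250 + 0.5400·280) / 0.3645 = 202.95 / 0.3645 ≈ 556.79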